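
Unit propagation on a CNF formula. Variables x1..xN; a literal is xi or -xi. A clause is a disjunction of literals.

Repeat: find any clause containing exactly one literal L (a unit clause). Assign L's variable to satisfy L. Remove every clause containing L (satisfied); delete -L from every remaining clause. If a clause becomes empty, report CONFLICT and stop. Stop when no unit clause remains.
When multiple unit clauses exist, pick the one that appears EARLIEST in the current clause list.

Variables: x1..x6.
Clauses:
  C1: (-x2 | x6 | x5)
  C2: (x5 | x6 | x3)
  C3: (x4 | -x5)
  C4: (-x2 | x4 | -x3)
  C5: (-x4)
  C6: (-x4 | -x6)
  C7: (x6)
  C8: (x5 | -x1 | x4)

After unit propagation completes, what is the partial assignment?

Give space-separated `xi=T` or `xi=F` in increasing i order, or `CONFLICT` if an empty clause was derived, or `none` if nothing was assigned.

unit clause [-4] forces x4=F; simplify:
  drop 4 from [4, -5] -> [-5]
  drop 4 from [-2, 4, -3] -> [-2, -3]
  drop 4 from [5, -1, 4] -> [5, -1]
  satisfied 2 clause(s); 6 remain; assigned so far: [4]
unit clause [-5] forces x5=F; simplify:
  drop 5 from [-2, 6, 5] -> [-2, 6]
  drop 5 from [5, 6, 3] -> [6, 3]
  drop 5 from [5, -1] -> [-1]
  satisfied 1 clause(s); 5 remain; assigned so far: [4, 5]
unit clause [6] forces x6=T; simplify:
  satisfied 3 clause(s); 2 remain; assigned so far: [4, 5, 6]
unit clause [-1] forces x1=F; simplify:
  satisfied 1 clause(s); 1 remain; assigned so far: [1, 4, 5, 6]

Answer: x1=F x4=F x5=F x6=T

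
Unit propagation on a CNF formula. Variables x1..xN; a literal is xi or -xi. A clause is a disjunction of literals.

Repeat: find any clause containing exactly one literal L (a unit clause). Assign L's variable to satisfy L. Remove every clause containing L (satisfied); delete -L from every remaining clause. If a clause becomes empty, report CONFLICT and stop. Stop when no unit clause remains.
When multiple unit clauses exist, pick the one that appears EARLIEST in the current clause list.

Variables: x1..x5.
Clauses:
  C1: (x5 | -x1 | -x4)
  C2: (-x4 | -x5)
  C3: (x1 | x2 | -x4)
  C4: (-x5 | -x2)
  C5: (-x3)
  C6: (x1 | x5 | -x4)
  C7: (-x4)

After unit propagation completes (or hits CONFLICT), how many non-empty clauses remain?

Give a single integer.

Answer: 1

Derivation:
unit clause [-3] forces x3=F; simplify:
  satisfied 1 clause(s); 6 remain; assigned so far: [3]
unit clause [-4] forces x4=F; simplify:
  satisfied 5 clause(s); 1 remain; assigned so far: [3, 4]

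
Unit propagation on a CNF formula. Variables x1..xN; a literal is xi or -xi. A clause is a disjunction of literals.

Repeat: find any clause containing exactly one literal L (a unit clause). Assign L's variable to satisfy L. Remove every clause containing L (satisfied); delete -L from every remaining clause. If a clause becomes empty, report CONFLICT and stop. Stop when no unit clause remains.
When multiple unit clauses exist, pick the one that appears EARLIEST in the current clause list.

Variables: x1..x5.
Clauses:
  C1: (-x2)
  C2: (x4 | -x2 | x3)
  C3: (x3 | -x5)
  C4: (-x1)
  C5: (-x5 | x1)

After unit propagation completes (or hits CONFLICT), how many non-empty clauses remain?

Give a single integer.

Answer: 0

Derivation:
unit clause [-2] forces x2=F; simplify:
  satisfied 2 clause(s); 3 remain; assigned so far: [2]
unit clause [-1] forces x1=F; simplify:
  drop 1 from [-5, 1] -> [-5]
  satisfied 1 clause(s); 2 remain; assigned so far: [1, 2]
unit clause [-5] forces x5=F; simplify:
  satisfied 2 clause(s); 0 remain; assigned so far: [1, 2, 5]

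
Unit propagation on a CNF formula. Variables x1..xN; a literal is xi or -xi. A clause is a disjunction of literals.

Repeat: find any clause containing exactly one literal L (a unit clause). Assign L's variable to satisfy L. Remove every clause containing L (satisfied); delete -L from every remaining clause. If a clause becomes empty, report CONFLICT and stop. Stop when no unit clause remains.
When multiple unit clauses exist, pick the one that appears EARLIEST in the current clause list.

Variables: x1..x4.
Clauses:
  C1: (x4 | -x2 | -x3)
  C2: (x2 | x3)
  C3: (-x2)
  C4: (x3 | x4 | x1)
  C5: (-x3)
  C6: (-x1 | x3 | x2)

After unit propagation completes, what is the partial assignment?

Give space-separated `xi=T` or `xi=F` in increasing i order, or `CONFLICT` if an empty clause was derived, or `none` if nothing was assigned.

unit clause [-2] forces x2=F; simplify:
  drop 2 from [2, 3] -> [3]
  drop 2 from [-1, 3, 2] -> [-1, 3]
  satisfied 2 clause(s); 4 remain; assigned so far: [2]
unit clause [3] forces x3=T; simplify:
  drop -3 from [-3] -> [] (empty!)
  satisfied 3 clause(s); 1 remain; assigned so far: [2, 3]
CONFLICT (empty clause)

Answer: CONFLICT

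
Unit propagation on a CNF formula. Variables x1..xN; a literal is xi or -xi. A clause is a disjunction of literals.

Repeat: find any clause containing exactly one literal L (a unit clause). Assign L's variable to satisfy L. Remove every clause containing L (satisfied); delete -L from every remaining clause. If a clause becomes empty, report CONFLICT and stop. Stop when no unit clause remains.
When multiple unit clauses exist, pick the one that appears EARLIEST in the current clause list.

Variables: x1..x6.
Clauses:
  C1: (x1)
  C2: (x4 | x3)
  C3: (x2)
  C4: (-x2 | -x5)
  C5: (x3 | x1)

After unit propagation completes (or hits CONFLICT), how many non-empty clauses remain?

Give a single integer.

unit clause [1] forces x1=T; simplify:
  satisfied 2 clause(s); 3 remain; assigned so far: [1]
unit clause [2] forces x2=T; simplify:
  drop -2 from [-2, -5] -> [-5]
  satisfied 1 clause(s); 2 remain; assigned so far: [1, 2]
unit clause [-5] forces x5=F; simplify:
  satisfied 1 clause(s); 1 remain; assigned so far: [1, 2, 5]

Answer: 1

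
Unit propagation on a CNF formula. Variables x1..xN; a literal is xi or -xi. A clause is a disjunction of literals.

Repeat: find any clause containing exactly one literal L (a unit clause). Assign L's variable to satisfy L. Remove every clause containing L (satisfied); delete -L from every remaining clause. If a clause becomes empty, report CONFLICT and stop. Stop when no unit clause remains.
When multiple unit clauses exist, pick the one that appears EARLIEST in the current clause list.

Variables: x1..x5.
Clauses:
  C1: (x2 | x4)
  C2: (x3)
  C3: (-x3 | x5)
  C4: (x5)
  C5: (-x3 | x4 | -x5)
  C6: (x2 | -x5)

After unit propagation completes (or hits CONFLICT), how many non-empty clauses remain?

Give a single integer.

unit clause [3] forces x3=T; simplify:
  drop -3 from [-3, 5] -> [5]
  drop -3 from [-3, 4, -5] -> [4, -5]
  satisfied 1 clause(s); 5 remain; assigned so far: [3]
unit clause [5] forces x5=T; simplify:
  drop -5 from [4, -5] -> [4]
  drop -5 from [2, -5] -> [2]
  satisfied 2 clause(s); 3 remain; assigned so far: [3, 5]
unit clause [4] forces x4=T; simplify:
  satisfied 2 clause(s); 1 remain; assigned so far: [3, 4, 5]
unit clause [2] forces x2=T; simplify:
  satisfied 1 clause(s); 0 remain; assigned so far: [2, 3, 4, 5]

Answer: 0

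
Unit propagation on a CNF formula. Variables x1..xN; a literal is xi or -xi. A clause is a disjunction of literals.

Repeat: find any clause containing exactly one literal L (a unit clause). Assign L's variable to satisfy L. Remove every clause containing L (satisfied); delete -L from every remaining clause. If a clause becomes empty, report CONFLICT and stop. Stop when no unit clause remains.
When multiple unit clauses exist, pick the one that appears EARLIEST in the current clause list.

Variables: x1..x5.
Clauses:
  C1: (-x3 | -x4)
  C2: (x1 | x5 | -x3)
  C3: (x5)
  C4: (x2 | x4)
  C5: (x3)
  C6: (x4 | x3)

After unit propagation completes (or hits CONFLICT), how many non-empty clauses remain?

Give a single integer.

unit clause [5] forces x5=T; simplify:
  satisfied 2 clause(s); 4 remain; assigned so far: [5]
unit clause [3] forces x3=T; simplify:
  drop -3 from [-3, -4] -> [-4]
  satisfied 2 clause(s); 2 remain; assigned so far: [3, 5]
unit clause [-4] forces x4=F; simplify:
  drop 4 from [2, 4] -> [2]
  satisfied 1 clause(s); 1 remain; assigned so far: [3, 4, 5]
unit clause [2] forces x2=T; simplify:
  satisfied 1 clause(s); 0 remain; assigned so far: [2, 3, 4, 5]

Answer: 0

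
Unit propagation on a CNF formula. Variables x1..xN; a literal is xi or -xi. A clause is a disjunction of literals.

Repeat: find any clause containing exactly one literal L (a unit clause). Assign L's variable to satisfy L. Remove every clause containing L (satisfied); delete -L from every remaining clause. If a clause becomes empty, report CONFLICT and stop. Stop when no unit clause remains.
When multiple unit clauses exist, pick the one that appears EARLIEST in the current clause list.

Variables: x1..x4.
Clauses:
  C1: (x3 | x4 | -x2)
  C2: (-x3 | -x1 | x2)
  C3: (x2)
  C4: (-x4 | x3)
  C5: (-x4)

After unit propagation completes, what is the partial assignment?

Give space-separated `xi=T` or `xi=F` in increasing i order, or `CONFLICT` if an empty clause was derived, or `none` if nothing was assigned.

unit clause [2] forces x2=T; simplify:
  drop -2 from [3, 4, -2] -> [3, 4]
  satisfied 2 clause(s); 3 remain; assigned so far: [2]
unit clause [-4] forces x4=F; simplify:
  drop 4 from [3, 4] -> [3]
  satisfied 2 clause(s); 1 remain; assigned so far: [2, 4]
unit clause [3] forces x3=T; simplify:
  satisfied 1 clause(s); 0 remain; assigned so far: [2, 3, 4]

Answer: x2=T x3=T x4=F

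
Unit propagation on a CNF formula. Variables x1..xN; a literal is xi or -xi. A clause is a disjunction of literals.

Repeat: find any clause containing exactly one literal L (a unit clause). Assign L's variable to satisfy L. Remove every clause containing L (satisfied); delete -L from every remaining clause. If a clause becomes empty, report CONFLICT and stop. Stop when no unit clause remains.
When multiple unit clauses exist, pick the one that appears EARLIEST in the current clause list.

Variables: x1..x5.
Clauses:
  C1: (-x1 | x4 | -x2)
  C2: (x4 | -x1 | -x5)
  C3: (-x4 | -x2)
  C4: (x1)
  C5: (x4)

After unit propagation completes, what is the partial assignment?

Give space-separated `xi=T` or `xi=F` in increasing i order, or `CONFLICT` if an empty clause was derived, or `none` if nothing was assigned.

Answer: x1=T x2=F x4=T

Derivation:
unit clause [1] forces x1=T; simplify:
  drop -1 from [-1, 4, -2] -> [4, -2]
  drop -1 from [4, -1, -5] -> [4, -5]
  satisfied 1 clause(s); 4 remain; assigned so far: [1]
unit clause [4] forces x4=T; simplify:
  drop -4 from [-4, -2] -> [-2]
  satisfied 3 clause(s); 1 remain; assigned so far: [1, 4]
unit clause [-2] forces x2=F; simplify:
  satisfied 1 clause(s); 0 remain; assigned so far: [1, 2, 4]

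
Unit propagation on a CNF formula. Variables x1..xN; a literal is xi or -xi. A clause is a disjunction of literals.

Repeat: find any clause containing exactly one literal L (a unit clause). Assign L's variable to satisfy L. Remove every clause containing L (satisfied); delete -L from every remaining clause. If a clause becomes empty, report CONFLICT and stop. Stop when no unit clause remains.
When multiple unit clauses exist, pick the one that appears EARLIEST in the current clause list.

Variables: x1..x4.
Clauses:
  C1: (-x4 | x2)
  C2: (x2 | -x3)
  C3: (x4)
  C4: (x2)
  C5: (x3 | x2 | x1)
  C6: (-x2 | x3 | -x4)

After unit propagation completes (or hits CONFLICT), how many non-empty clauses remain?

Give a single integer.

unit clause [4] forces x4=T; simplify:
  drop -4 from [-4, 2] -> [2]
  drop -4 from [-2, 3, -4] -> [-2, 3]
  satisfied 1 clause(s); 5 remain; assigned so far: [4]
unit clause [2] forces x2=T; simplify:
  drop -2 from [-2, 3] -> [3]
  satisfied 4 clause(s); 1 remain; assigned so far: [2, 4]
unit clause [3] forces x3=T; simplify:
  satisfied 1 clause(s); 0 remain; assigned so far: [2, 3, 4]

Answer: 0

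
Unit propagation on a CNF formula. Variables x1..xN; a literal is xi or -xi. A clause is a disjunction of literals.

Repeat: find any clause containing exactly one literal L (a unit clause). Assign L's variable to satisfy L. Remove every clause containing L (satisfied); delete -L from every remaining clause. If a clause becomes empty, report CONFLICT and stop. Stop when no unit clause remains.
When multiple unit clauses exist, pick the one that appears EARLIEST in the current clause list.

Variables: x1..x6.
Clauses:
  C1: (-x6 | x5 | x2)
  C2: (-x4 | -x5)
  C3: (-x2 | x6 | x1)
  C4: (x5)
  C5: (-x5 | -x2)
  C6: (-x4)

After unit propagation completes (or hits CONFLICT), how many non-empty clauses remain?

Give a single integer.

Answer: 0

Derivation:
unit clause [5] forces x5=T; simplify:
  drop -5 from [-4, -5] -> [-4]
  drop -5 from [-5, -2] -> [-2]
  satisfied 2 clause(s); 4 remain; assigned so far: [5]
unit clause [-4] forces x4=F; simplify:
  satisfied 2 clause(s); 2 remain; assigned so far: [4, 5]
unit clause [-2] forces x2=F; simplify:
  satisfied 2 clause(s); 0 remain; assigned so far: [2, 4, 5]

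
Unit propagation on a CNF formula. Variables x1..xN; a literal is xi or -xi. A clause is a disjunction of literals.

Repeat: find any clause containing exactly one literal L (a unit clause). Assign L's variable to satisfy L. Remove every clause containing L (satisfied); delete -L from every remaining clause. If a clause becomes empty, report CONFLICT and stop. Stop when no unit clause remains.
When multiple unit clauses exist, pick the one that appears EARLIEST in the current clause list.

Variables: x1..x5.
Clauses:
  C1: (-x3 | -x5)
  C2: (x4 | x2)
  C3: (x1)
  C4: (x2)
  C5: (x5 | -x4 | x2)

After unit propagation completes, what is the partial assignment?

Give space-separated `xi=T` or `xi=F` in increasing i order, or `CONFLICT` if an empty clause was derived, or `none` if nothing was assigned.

unit clause [1] forces x1=T; simplify:
  satisfied 1 clause(s); 4 remain; assigned so far: [1]
unit clause [2] forces x2=T; simplify:
  satisfied 3 clause(s); 1 remain; assigned so far: [1, 2]

Answer: x1=T x2=T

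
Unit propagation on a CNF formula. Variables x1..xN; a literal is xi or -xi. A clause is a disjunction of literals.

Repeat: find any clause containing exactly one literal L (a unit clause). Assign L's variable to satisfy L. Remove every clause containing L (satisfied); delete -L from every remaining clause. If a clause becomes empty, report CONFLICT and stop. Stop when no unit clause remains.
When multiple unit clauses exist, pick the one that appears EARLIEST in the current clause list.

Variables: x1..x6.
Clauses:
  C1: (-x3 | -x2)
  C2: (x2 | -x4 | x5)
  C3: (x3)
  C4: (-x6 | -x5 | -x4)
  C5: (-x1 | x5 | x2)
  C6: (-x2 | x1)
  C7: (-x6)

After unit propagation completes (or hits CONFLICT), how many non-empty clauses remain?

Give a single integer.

Answer: 2

Derivation:
unit clause [3] forces x3=T; simplify:
  drop -3 from [-3, -2] -> [-2]
  satisfied 1 clause(s); 6 remain; assigned so far: [3]
unit clause [-2] forces x2=F; simplify:
  drop 2 from [2, -4, 5] -> [-4, 5]
  drop 2 from [-1, 5, 2] -> [-1, 5]
  satisfied 2 clause(s); 4 remain; assigned so far: [2, 3]
unit clause [-6] forces x6=F; simplify:
  satisfied 2 clause(s); 2 remain; assigned so far: [2, 3, 6]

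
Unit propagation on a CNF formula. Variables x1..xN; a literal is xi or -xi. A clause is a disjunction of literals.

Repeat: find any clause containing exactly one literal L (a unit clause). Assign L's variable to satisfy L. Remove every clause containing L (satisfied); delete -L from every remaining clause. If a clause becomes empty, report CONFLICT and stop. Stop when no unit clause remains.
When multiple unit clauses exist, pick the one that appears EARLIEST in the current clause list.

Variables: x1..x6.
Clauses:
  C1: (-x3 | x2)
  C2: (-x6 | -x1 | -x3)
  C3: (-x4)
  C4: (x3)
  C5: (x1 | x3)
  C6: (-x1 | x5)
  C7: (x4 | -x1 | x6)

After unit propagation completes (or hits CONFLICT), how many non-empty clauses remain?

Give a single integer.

unit clause [-4] forces x4=F; simplify:
  drop 4 from [4, -1, 6] -> [-1, 6]
  satisfied 1 clause(s); 6 remain; assigned so far: [4]
unit clause [3] forces x3=T; simplify:
  drop -3 from [-3, 2] -> [2]
  drop -3 from [-6, -1, -3] -> [-6, -1]
  satisfied 2 clause(s); 4 remain; assigned so far: [3, 4]
unit clause [2] forces x2=T; simplify:
  satisfied 1 clause(s); 3 remain; assigned so far: [2, 3, 4]

Answer: 3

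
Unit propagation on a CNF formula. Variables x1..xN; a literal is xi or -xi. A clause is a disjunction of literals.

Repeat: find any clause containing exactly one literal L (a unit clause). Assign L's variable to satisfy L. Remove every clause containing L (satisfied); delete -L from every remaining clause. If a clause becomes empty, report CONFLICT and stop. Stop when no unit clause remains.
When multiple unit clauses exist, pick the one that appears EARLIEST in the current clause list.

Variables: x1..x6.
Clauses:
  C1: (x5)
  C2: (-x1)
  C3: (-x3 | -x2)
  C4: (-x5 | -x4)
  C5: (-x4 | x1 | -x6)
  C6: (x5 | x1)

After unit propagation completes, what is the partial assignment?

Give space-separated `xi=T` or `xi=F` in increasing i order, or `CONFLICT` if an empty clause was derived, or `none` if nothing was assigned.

Answer: x1=F x4=F x5=T

Derivation:
unit clause [5] forces x5=T; simplify:
  drop -5 from [-5, -4] -> [-4]
  satisfied 2 clause(s); 4 remain; assigned so far: [5]
unit clause [-1] forces x1=F; simplify:
  drop 1 from [-4, 1, -6] -> [-4, -6]
  satisfied 1 clause(s); 3 remain; assigned so far: [1, 5]
unit clause [-4] forces x4=F; simplify:
  satisfied 2 clause(s); 1 remain; assigned so far: [1, 4, 5]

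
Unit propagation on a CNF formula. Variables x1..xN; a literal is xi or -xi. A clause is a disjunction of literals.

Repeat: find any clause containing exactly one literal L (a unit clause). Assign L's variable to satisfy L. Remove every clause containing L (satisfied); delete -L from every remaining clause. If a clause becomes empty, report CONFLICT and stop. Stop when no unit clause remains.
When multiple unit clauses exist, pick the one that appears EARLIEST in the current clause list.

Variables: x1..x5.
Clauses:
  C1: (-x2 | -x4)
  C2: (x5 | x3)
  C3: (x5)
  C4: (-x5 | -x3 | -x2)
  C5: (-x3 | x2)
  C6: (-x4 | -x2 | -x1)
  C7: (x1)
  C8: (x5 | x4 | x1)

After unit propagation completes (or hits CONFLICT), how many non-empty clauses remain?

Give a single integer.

Answer: 4

Derivation:
unit clause [5] forces x5=T; simplify:
  drop -5 from [-5, -3, -2] -> [-3, -2]
  satisfied 3 clause(s); 5 remain; assigned so far: [5]
unit clause [1] forces x1=T; simplify:
  drop -1 from [-4, -2, -1] -> [-4, -2]
  satisfied 1 clause(s); 4 remain; assigned so far: [1, 5]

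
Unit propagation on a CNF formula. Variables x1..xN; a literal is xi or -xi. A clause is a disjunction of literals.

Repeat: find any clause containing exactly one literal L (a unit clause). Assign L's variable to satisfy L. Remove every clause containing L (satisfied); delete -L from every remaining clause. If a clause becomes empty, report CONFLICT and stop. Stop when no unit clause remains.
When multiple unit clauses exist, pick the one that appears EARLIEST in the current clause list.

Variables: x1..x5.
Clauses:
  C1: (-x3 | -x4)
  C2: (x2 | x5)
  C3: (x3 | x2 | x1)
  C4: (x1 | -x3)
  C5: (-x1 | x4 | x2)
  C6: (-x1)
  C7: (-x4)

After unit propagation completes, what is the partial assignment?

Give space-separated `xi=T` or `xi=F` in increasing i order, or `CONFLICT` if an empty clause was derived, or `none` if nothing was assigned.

unit clause [-1] forces x1=F; simplify:
  drop 1 from [3, 2, 1] -> [3, 2]
  drop 1 from [1, -3] -> [-3]
  satisfied 2 clause(s); 5 remain; assigned so far: [1]
unit clause [-3] forces x3=F; simplify:
  drop 3 from [3, 2] -> [2]
  satisfied 2 clause(s); 3 remain; assigned so far: [1, 3]
unit clause [2] forces x2=T; simplify:
  satisfied 2 clause(s); 1 remain; assigned so far: [1, 2, 3]
unit clause [-4] forces x4=F; simplify:
  satisfied 1 clause(s); 0 remain; assigned so far: [1, 2, 3, 4]

Answer: x1=F x2=T x3=F x4=F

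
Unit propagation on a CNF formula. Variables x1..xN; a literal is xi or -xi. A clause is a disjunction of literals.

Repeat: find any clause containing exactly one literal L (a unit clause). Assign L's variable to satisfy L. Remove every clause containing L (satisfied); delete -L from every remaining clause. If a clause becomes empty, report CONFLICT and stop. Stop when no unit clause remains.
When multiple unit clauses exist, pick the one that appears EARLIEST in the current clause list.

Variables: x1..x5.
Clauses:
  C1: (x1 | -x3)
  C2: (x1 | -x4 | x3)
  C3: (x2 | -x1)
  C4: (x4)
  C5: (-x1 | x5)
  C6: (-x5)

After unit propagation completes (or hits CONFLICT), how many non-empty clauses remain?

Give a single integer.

unit clause [4] forces x4=T; simplify:
  drop -4 from [1, -4, 3] -> [1, 3]
  satisfied 1 clause(s); 5 remain; assigned so far: [4]
unit clause [-5] forces x5=F; simplify:
  drop 5 from [-1, 5] -> [-1]
  satisfied 1 clause(s); 4 remain; assigned so far: [4, 5]
unit clause [-1] forces x1=F; simplify:
  drop 1 from [1, -3] -> [-3]
  drop 1 from [1, 3] -> [3]
  satisfied 2 clause(s); 2 remain; assigned so far: [1, 4, 5]
unit clause [-3] forces x3=F; simplify:
  drop 3 from [3] -> [] (empty!)
  satisfied 1 clause(s); 1 remain; assigned so far: [1, 3, 4, 5]
CONFLICT (empty clause)

Answer: 0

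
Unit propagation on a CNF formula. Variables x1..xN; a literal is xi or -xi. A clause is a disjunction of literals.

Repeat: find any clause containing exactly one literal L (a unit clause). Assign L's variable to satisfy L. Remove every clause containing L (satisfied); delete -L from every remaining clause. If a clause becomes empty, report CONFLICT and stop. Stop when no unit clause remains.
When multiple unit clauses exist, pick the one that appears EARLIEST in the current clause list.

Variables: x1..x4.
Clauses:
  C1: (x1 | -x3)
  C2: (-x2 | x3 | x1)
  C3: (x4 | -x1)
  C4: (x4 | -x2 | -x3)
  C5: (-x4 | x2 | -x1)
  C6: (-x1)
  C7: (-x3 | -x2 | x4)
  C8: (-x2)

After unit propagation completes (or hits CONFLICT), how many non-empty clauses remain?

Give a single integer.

Answer: 0

Derivation:
unit clause [-1] forces x1=F; simplify:
  drop 1 from [1, -3] -> [-3]
  drop 1 from [-2, 3, 1] -> [-2, 3]
  satisfied 3 clause(s); 5 remain; assigned so far: [1]
unit clause [-3] forces x3=F; simplify:
  drop 3 from [-2, 3] -> [-2]
  satisfied 3 clause(s); 2 remain; assigned so far: [1, 3]
unit clause [-2] forces x2=F; simplify:
  satisfied 2 clause(s); 0 remain; assigned so far: [1, 2, 3]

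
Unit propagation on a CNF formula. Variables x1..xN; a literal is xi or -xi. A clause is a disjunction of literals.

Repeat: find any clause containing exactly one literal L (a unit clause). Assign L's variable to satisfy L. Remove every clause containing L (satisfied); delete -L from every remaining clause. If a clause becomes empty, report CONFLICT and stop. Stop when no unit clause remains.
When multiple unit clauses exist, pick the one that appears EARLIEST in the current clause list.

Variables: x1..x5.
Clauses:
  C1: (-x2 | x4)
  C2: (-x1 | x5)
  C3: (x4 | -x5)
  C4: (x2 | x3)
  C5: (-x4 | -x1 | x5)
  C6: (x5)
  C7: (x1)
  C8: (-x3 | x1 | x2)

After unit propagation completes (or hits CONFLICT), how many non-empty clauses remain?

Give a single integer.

Answer: 1

Derivation:
unit clause [5] forces x5=T; simplify:
  drop -5 from [4, -5] -> [4]
  satisfied 3 clause(s); 5 remain; assigned so far: [5]
unit clause [4] forces x4=T; simplify:
  satisfied 2 clause(s); 3 remain; assigned so far: [4, 5]
unit clause [1] forces x1=T; simplify:
  satisfied 2 clause(s); 1 remain; assigned so far: [1, 4, 5]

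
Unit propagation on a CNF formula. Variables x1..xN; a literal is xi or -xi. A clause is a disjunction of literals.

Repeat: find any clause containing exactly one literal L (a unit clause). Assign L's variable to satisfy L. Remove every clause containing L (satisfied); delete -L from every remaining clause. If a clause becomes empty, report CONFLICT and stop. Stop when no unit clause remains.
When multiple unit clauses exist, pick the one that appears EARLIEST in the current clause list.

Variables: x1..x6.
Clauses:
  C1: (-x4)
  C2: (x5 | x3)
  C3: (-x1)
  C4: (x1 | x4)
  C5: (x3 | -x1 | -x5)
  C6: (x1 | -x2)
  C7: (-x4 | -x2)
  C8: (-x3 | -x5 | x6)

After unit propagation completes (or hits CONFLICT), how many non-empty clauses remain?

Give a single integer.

Answer: 3

Derivation:
unit clause [-4] forces x4=F; simplify:
  drop 4 from [1, 4] -> [1]
  satisfied 2 clause(s); 6 remain; assigned so far: [4]
unit clause [-1] forces x1=F; simplify:
  drop 1 from [1] -> [] (empty!)
  drop 1 from [1, -2] -> [-2]
  satisfied 2 clause(s); 4 remain; assigned so far: [1, 4]
CONFLICT (empty clause)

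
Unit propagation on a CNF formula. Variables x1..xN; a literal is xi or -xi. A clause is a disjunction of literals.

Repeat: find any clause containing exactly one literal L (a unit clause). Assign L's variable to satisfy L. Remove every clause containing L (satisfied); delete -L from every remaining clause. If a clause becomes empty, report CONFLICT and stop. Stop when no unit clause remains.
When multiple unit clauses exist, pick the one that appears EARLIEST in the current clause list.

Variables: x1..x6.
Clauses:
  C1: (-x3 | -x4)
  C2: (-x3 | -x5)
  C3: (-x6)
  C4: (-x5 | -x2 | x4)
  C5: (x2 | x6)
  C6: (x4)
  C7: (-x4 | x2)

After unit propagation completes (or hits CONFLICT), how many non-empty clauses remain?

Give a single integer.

unit clause [-6] forces x6=F; simplify:
  drop 6 from [2, 6] -> [2]
  satisfied 1 clause(s); 6 remain; assigned so far: [6]
unit clause [2] forces x2=T; simplify:
  drop -2 from [-5, -2, 4] -> [-5, 4]
  satisfied 2 clause(s); 4 remain; assigned so far: [2, 6]
unit clause [4] forces x4=T; simplify:
  drop -4 from [-3, -4] -> [-3]
  satisfied 2 clause(s); 2 remain; assigned so far: [2, 4, 6]
unit clause [-3] forces x3=F; simplify:
  satisfied 2 clause(s); 0 remain; assigned so far: [2, 3, 4, 6]

Answer: 0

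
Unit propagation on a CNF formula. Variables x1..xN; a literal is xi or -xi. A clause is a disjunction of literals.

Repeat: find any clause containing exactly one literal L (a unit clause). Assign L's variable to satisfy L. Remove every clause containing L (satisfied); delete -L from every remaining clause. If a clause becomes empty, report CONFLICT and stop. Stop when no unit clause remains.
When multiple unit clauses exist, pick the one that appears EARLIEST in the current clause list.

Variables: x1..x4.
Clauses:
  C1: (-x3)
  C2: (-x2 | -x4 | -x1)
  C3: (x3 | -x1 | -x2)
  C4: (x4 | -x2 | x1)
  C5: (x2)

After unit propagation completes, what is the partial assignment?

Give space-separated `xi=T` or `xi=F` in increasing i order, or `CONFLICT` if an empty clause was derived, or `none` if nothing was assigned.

unit clause [-3] forces x3=F; simplify:
  drop 3 from [3, -1, -2] -> [-1, -2]
  satisfied 1 clause(s); 4 remain; assigned so far: [3]
unit clause [2] forces x2=T; simplify:
  drop -2 from [-2, -4, -1] -> [-4, -1]
  drop -2 from [-1, -2] -> [-1]
  drop -2 from [4, -2, 1] -> [4, 1]
  satisfied 1 clause(s); 3 remain; assigned so far: [2, 3]
unit clause [-1] forces x1=F; simplify:
  drop 1 from [4, 1] -> [4]
  satisfied 2 clause(s); 1 remain; assigned so far: [1, 2, 3]
unit clause [4] forces x4=T; simplify:
  satisfied 1 clause(s); 0 remain; assigned so far: [1, 2, 3, 4]

Answer: x1=F x2=T x3=F x4=T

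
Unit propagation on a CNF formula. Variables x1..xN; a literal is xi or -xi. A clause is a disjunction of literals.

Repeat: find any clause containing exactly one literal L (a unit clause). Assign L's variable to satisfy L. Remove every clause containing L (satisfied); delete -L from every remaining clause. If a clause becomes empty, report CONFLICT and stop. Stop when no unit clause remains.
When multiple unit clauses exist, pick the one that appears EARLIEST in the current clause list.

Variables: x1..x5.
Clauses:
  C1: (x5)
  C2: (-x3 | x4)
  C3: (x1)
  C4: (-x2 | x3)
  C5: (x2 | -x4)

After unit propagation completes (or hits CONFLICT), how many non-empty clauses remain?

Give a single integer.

unit clause [5] forces x5=T; simplify:
  satisfied 1 clause(s); 4 remain; assigned so far: [5]
unit clause [1] forces x1=T; simplify:
  satisfied 1 clause(s); 3 remain; assigned so far: [1, 5]

Answer: 3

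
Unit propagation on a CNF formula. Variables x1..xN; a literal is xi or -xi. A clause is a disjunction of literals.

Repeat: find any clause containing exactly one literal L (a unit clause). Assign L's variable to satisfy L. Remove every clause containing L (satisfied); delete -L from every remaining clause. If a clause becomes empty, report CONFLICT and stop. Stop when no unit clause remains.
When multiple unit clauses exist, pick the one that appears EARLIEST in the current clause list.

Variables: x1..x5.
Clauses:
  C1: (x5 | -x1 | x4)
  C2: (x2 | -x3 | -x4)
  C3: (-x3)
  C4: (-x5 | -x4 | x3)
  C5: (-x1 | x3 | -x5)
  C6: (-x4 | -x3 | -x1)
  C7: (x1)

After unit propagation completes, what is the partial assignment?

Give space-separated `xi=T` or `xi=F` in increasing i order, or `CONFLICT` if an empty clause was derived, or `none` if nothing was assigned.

unit clause [-3] forces x3=F; simplify:
  drop 3 from [-5, -4, 3] -> [-5, -4]
  drop 3 from [-1, 3, -5] -> [-1, -5]
  satisfied 3 clause(s); 4 remain; assigned so far: [3]
unit clause [1] forces x1=T; simplify:
  drop -1 from [5, -1, 4] -> [5, 4]
  drop -1 from [-1, -5] -> [-5]
  satisfied 1 clause(s); 3 remain; assigned so far: [1, 3]
unit clause [-5] forces x5=F; simplify:
  drop 5 from [5, 4] -> [4]
  satisfied 2 clause(s); 1 remain; assigned so far: [1, 3, 5]
unit clause [4] forces x4=T; simplify:
  satisfied 1 clause(s); 0 remain; assigned so far: [1, 3, 4, 5]

Answer: x1=T x3=F x4=T x5=F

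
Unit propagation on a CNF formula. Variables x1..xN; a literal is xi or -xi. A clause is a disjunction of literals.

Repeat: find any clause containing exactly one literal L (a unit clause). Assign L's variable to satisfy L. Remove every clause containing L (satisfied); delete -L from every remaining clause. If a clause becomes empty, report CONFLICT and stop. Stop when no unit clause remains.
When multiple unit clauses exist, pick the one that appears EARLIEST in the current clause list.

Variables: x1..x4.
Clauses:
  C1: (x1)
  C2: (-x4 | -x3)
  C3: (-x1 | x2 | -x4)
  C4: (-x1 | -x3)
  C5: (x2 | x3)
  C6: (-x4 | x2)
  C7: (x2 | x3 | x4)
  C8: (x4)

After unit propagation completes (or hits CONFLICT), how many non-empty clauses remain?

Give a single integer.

Answer: 0

Derivation:
unit clause [1] forces x1=T; simplify:
  drop -1 from [-1, 2, -4] -> [2, -4]
  drop -1 from [-1, -3] -> [-3]
  satisfied 1 clause(s); 7 remain; assigned so far: [1]
unit clause [-3] forces x3=F; simplify:
  drop 3 from [2, 3] -> [2]
  drop 3 from [2, 3, 4] -> [2, 4]
  satisfied 2 clause(s); 5 remain; assigned so far: [1, 3]
unit clause [2] forces x2=T; simplify:
  satisfied 4 clause(s); 1 remain; assigned so far: [1, 2, 3]
unit clause [4] forces x4=T; simplify:
  satisfied 1 clause(s); 0 remain; assigned so far: [1, 2, 3, 4]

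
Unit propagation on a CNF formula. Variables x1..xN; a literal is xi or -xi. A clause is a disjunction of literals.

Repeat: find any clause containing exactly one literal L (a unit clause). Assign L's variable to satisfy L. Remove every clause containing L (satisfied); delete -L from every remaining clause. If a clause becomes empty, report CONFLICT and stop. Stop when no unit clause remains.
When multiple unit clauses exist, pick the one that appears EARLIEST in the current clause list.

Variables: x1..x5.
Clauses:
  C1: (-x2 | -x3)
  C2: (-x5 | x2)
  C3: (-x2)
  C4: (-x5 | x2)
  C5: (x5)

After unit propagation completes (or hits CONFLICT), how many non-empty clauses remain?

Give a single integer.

Answer: 0

Derivation:
unit clause [-2] forces x2=F; simplify:
  drop 2 from [-5, 2] -> [-5]
  drop 2 from [-5, 2] -> [-5]
  satisfied 2 clause(s); 3 remain; assigned so far: [2]
unit clause [-5] forces x5=F; simplify:
  drop 5 from [5] -> [] (empty!)
  satisfied 2 clause(s); 1 remain; assigned so far: [2, 5]
CONFLICT (empty clause)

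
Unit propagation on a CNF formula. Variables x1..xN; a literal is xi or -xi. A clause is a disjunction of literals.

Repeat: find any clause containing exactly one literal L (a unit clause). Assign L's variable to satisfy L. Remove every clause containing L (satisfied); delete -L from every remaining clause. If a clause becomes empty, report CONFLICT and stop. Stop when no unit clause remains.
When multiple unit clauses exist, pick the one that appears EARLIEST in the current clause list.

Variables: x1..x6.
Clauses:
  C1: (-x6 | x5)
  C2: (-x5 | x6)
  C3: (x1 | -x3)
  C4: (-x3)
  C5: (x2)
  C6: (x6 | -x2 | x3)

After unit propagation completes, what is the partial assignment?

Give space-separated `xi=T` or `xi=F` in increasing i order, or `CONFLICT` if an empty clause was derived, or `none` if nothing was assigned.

unit clause [-3] forces x3=F; simplify:
  drop 3 from [6, -2, 3] -> [6, -2]
  satisfied 2 clause(s); 4 remain; assigned so far: [3]
unit clause [2] forces x2=T; simplify:
  drop -2 from [6, -2] -> [6]
  satisfied 1 clause(s); 3 remain; assigned so far: [2, 3]
unit clause [6] forces x6=T; simplify:
  drop -6 from [-6, 5] -> [5]
  satisfied 2 clause(s); 1 remain; assigned so far: [2, 3, 6]
unit clause [5] forces x5=T; simplify:
  satisfied 1 clause(s); 0 remain; assigned so far: [2, 3, 5, 6]

Answer: x2=T x3=F x5=T x6=T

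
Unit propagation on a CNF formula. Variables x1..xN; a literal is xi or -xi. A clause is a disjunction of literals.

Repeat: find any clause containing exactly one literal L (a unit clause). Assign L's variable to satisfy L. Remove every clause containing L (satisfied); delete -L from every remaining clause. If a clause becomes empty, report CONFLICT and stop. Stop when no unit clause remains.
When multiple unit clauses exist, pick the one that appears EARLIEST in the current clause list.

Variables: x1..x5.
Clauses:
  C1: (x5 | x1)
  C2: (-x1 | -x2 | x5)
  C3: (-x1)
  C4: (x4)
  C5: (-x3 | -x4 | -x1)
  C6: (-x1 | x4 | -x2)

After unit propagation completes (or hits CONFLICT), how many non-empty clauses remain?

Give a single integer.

Answer: 0

Derivation:
unit clause [-1] forces x1=F; simplify:
  drop 1 from [5, 1] -> [5]
  satisfied 4 clause(s); 2 remain; assigned so far: [1]
unit clause [5] forces x5=T; simplify:
  satisfied 1 clause(s); 1 remain; assigned so far: [1, 5]
unit clause [4] forces x4=T; simplify:
  satisfied 1 clause(s); 0 remain; assigned so far: [1, 4, 5]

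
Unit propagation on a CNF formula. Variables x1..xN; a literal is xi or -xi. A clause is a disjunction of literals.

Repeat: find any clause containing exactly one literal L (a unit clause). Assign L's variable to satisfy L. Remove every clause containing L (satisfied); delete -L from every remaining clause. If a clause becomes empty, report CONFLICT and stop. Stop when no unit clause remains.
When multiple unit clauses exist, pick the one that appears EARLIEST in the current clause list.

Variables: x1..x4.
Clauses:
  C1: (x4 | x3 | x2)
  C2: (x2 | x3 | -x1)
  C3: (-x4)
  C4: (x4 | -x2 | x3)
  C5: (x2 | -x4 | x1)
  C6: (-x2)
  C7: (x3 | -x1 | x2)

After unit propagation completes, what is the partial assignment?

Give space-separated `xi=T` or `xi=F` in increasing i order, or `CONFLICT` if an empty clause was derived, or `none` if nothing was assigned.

unit clause [-4] forces x4=F; simplify:
  drop 4 from [4, 3, 2] -> [3, 2]
  drop 4 from [4, -2, 3] -> [-2, 3]
  satisfied 2 clause(s); 5 remain; assigned so far: [4]
unit clause [-2] forces x2=F; simplify:
  drop 2 from [3, 2] -> [3]
  drop 2 from [2, 3, -1] -> [3, -1]
  drop 2 from [3, -1, 2] -> [3, -1]
  satisfied 2 clause(s); 3 remain; assigned so far: [2, 4]
unit clause [3] forces x3=T; simplify:
  satisfied 3 clause(s); 0 remain; assigned so far: [2, 3, 4]

Answer: x2=F x3=T x4=F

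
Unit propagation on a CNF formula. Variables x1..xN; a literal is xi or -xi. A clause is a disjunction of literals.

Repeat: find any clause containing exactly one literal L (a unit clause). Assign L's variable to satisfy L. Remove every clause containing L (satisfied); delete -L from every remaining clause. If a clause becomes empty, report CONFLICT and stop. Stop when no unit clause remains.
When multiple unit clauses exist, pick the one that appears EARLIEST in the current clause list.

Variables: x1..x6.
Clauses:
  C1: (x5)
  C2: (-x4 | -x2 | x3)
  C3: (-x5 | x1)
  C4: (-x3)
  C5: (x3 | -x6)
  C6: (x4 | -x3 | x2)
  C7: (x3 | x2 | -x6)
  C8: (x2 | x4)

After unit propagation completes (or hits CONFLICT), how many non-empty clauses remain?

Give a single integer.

Answer: 2

Derivation:
unit clause [5] forces x5=T; simplify:
  drop -5 from [-5, 1] -> [1]
  satisfied 1 clause(s); 7 remain; assigned so far: [5]
unit clause [1] forces x1=T; simplify:
  satisfied 1 clause(s); 6 remain; assigned so far: [1, 5]
unit clause [-3] forces x3=F; simplify:
  drop 3 from [-4, -2, 3] -> [-4, -2]
  drop 3 from [3, -6] -> [-6]
  drop 3 from [3, 2, -6] -> [2, -6]
  satisfied 2 clause(s); 4 remain; assigned so far: [1, 3, 5]
unit clause [-6] forces x6=F; simplify:
  satisfied 2 clause(s); 2 remain; assigned so far: [1, 3, 5, 6]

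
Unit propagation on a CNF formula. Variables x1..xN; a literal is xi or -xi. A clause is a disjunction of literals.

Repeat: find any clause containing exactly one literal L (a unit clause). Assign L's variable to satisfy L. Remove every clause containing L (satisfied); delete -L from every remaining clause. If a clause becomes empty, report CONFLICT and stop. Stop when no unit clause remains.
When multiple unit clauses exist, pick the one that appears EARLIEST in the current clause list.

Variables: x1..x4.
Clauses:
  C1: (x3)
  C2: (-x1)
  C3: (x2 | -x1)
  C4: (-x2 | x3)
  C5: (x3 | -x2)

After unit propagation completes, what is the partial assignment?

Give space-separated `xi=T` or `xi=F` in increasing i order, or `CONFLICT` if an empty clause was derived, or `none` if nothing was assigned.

unit clause [3] forces x3=T; simplify:
  satisfied 3 clause(s); 2 remain; assigned so far: [3]
unit clause [-1] forces x1=F; simplify:
  satisfied 2 clause(s); 0 remain; assigned so far: [1, 3]

Answer: x1=F x3=T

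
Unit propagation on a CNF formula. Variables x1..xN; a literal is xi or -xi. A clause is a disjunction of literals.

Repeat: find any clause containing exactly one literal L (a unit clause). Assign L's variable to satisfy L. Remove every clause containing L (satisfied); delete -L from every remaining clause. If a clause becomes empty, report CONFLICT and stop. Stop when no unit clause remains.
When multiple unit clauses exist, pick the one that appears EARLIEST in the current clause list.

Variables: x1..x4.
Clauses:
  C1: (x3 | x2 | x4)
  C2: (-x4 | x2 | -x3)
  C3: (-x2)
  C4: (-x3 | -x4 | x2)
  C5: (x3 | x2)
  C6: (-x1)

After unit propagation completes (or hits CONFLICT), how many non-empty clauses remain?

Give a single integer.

Answer: 0

Derivation:
unit clause [-2] forces x2=F; simplify:
  drop 2 from [3, 2, 4] -> [3, 4]
  drop 2 from [-4, 2, -3] -> [-4, -3]
  drop 2 from [-3, -4, 2] -> [-3, -4]
  drop 2 from [3, 2] -> [3]
  satisfied 1 clause(s); 5 remain; assigned so far: [2]
unit clause [3] forces x3=T; simplify:
  drop -3 from [-4, -3] -> [-4]
  drop -3 from [-3, -4] -> [-4]
  satisfied 2 clause(s); 3 remain; assigned so far: [2, 3]
unit clause [-4] forces x4=F; simplify:
  satisfied 2 clause(s); 1 remain; assigned so far: [2, 3, 4]
unit clause [-1] forces x1=F; simplify:
  satisfied 1 clause(s); 0 remain; assigned so far: [1, 2, 3, 4]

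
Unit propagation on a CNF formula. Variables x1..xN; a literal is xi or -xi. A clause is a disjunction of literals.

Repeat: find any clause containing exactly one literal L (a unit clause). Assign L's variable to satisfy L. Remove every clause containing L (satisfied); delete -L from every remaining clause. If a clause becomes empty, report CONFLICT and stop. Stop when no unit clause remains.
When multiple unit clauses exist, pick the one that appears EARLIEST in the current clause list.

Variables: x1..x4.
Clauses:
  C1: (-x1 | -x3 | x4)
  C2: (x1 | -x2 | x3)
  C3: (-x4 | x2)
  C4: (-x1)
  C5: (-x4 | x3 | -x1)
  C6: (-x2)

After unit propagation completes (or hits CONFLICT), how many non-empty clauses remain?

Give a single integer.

Answer: 0

Derivation:
unit clause [-1] forces x1=F; simplify:
  drop 1 from [1, -2, 3] -> [-2, 3]
  satisfied 3 clause(s); 3 remain; assigned so far: [1]
unit clause [-2] forces x2=F; simplify:
  drop 2 from [-4, 2] -> [-4]
  satisfied 2 clause(s); 1 remain; assigned so far: [1, 2]
unit clause [-4] forces x4=F; simplify:
  satisfied 1 clause(s); 0 remain; assigned so far: [1, 2, 4]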